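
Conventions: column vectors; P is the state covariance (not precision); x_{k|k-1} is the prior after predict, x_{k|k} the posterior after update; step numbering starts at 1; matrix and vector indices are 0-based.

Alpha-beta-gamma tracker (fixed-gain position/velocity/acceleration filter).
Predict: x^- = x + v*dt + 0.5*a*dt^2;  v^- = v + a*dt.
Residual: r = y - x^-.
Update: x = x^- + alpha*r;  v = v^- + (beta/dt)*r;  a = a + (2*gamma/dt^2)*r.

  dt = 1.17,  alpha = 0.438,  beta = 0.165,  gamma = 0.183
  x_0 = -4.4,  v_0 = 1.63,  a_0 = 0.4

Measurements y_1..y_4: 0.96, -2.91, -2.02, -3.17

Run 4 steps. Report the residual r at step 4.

resid = -5.4489

step 1: x_pred=-2.2191  r=3.1791  x^+=-0.8267  v^+=2.5463  a^+=1.2500
step 2: x_pred=3.0081  r=-5.9181  x^+=0.4160  v^+=3.1742  a^+=-0.3323
step 3: x_pred=3.9024  r=-5.9224  x^+=1.3084  v^+=1.9502  a^+=-1.9158
step 4: x_pred=2.2789  r=-5.4489  x^+=-0.1077  v^+=-1.0597  a^+=-3.3726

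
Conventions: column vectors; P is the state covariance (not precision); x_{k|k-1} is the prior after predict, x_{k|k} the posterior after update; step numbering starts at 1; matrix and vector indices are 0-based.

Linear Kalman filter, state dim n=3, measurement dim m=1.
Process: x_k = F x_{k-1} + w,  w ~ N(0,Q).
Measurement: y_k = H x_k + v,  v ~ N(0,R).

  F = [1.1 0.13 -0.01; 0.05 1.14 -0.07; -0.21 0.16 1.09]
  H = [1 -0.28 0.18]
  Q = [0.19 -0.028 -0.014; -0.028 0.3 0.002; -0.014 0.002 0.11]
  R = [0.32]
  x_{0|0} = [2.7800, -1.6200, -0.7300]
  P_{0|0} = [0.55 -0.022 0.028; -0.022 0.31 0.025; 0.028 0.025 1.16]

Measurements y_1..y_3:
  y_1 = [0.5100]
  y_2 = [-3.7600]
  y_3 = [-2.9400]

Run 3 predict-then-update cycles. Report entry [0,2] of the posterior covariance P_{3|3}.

step 1: x^-=[2.8547, -1.6567, -1.6387]  P^-=[0.8539 0.0186 -0.1134; 0.0186 0.7032 0.0021; -0.1134 0.0021 1.5178]  S=[1.2268]  K=[0.6752; -0.1451; 0.1298]  nu=[-2.5136]  x^+=[1.1576, -1.2921, -1.9650]  P^+=[0.2947 0.1387 -0.2209; 0.1387 0.6774 0.0252; -0.2209 0.0252 1.4971]
step 2: x^-=[1.1250, -1.2776, -2.5916]  P^-=[0.6026 0.2811 -0.3255; 0.2811 1.2018 -0.0082; -0.3255 -0.0082 2.0196]  S=[0.8085]  K=[0.5755; -0.0703; 0.0499]  nu=[-4.7762]  x^+=[-1.6238, -0.9417, -2.8301]  P^+=[0.3348 0.3138 -0.3487; 0.3138 1.1978 -0.0053; -0.3487 -0.0053 2.0176]
step 3: x^-=[-1.8804, -0.9567, -2.8945]  P^-=[0.7130 0.5921 -0.4613; 0.5921 1.9065 -0.0403; -0.4613 -0.0403 2.6892]  S=[0.7760]  K=[0.5982; 0.0657; 0.0439]  nu=[-0.8065]  x^+=[-2.3628, -1.0097, -2.9298]  P^+=[0.4353 0.5616 -0.4817; 0.5616 1.9031 -0.0425; -0.4817 -0.0425 2.6877]

P_post[0,2] = -0.4817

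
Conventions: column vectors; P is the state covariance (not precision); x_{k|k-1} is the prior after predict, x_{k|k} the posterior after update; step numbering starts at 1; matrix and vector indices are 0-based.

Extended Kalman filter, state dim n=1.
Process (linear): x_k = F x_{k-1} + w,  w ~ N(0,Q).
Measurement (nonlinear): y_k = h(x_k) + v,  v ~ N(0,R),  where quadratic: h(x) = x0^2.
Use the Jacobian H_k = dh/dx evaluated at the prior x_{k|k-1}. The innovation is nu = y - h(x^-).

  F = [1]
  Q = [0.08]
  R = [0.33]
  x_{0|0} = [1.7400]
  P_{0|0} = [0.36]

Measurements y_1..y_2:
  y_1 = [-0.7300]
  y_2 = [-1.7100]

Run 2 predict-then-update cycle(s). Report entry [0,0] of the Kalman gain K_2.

K[0,0] = 0.2773

step 1: x^-=[1.7400]  P^-=[0.4400]  H_jac=[3.4800]  S=[5.6586]  K=[0.2706]  nu=[-3.7576]  x^+=[0.7232]  P^+=[0.0257]
step 2: x^-=[0.7232]  P^-=[0.1057]  H_jac=[1.4464]  S=[0.5510]  K=[0.2773]  nu=[-2.2330]  x^+=[0.1039]  P^+=[0.0633]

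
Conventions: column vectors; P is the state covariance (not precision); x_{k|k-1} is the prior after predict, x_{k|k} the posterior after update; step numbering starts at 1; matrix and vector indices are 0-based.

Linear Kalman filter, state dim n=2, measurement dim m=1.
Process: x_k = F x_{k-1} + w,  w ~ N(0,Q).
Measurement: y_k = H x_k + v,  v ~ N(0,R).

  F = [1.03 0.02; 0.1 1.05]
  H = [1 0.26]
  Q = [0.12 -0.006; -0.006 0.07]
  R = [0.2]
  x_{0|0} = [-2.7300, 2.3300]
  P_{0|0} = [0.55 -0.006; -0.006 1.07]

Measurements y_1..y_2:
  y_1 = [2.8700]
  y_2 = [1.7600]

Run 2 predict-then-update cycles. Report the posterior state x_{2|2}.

step 1: x^-=[-2.7653, 2.1735]  P^-=[0.7037 0.0666; 0.0666 1.2539]  S=[1.0231]  K=[0.7047; 0.3838]  nu=[5.0702]  x^+=[0.8078, 4.1193]  P^+=[0.1956 -0.2101; -0.2101 1.1032]
step 2: x^-=[0.9144, 4.4061]  P^-=[0.3193 -0.1903; -0.1903 1.2441]  S=[0.5044]  K=[0.5349; 0.2640]  nu=[-0.3000]  x^+=[0.7540, 4.3269]  P^+=[0.1750 -0.2615; -0.2615 1.2090]

x_post = [0.7540, 4.3269]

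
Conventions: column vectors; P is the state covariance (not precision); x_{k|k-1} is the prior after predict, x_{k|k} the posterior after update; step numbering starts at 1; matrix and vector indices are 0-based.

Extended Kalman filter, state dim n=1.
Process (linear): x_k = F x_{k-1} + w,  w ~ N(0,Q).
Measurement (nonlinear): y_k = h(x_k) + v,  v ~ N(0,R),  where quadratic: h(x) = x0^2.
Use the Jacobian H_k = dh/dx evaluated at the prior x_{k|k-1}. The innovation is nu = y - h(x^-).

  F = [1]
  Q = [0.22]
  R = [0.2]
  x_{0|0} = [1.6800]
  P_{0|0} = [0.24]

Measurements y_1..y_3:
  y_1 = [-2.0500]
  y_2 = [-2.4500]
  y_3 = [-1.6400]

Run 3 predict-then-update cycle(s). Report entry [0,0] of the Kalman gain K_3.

step 1: x^-=[1.6800]  P^-=[0.4600]  H_jac=[3.3600]  S=[5.3932]  K=[0.2866]  nu=[-4.8724]  x^+=[0.2837]  P^+=[0.0171]
step 2: x^-=[0.2837]  P^-=[0.2371]  H_jac=[0.5673]  S=[0.2763]  K=[0.4867]  nu=[-2.5305]  x^+=[-0.9480]  P^+=[0.1716]
step 3: x^-=[-0.9480]  P^-=[0.3916]  H_jac=[-1.8961]  S=[1.6078]  K=[-0.4618]  nu=[-2.5388]  x^+=[0.2244]  P^+=[0.0487]

K[0,0] = -0.4618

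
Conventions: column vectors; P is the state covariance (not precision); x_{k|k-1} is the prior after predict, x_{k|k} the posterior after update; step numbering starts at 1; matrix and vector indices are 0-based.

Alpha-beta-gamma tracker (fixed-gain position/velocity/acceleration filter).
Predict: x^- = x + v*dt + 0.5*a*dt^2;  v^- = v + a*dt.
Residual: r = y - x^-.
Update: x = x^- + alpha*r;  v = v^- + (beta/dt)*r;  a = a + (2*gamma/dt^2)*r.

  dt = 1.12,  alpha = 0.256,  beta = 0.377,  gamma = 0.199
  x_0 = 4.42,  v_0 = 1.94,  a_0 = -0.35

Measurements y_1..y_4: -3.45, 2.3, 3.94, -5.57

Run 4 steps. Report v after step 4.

step 1: x_pred=6.3733  r=-9.8233  x^+=3.8585  v^+=-1.7586  a^+=-3.4668
step 2: x_pred=-0.2854  r=2.5854  x^+=0.3764  v^+=-4.7711  a^+=-2.6464
step 3: x_pred=-6.6270  r=10.5670  x^+=-3.9219  v^+=-4.1782  a^+=0.7063
step 4: x_pred=-8.1584  r=2.5884  x^+=-7.4958  v^+=-2.5158  a^+=1.5276

v_post = -2.5158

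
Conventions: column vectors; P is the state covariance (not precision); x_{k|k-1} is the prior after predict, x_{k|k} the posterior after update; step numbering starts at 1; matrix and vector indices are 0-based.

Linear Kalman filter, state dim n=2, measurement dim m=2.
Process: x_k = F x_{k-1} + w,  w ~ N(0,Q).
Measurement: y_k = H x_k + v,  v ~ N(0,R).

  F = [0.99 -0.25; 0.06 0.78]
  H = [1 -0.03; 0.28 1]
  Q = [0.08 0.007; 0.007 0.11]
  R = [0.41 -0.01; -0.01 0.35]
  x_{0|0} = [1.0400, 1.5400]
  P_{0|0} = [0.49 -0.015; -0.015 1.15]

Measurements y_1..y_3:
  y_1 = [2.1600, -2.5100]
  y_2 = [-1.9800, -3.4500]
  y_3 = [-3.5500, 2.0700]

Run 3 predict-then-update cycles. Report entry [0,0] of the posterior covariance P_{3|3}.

P_post[0,0] = 0.1722

step 1: x^-=[0.6446, 1.2636]  P^-=[0.6395 -0.1995; -0.1995 0.8100]  S=[1.0622 -0.0531; -0.0531 1.0984]  K=[0.6082 0.0108; -0.1768 0.6780]  nu=[1.5533, -3.9541]  x^+=[1.5468, -1.6921]  P^+=[0.2471 -0.0715; -0.0715 0.2591]
step 2: x^-=[1.9543, -1.2270]  P^-=[0.3738 -0.0830; -0.0830 0.2618]  S=[0.7890 0.0045; 0.0045 0.5947]  K=[0.4767 0.0328; -0.1174 0.4021]  nu=[-3.9711, -2.7702]  x^+=[-0.0297, -1.8746]  P^+=[0.1937 -0.0475; -0.0475 0.1552]
step 3: x^-=[0.4392, -1.4640]  P^-=[0.3031 -0.0477; -0.0477 0.2007]  S=[0.7161 0.0215; 0.0215 0.5477]  K=[0.4237 0.0511; -0.0854 0.3454]  nu=[-4.0331, 3.4110]  x^+=[-1.0951, 0.0586]  P^+=[0.1722 -0.0345; -0.0345 0.1314]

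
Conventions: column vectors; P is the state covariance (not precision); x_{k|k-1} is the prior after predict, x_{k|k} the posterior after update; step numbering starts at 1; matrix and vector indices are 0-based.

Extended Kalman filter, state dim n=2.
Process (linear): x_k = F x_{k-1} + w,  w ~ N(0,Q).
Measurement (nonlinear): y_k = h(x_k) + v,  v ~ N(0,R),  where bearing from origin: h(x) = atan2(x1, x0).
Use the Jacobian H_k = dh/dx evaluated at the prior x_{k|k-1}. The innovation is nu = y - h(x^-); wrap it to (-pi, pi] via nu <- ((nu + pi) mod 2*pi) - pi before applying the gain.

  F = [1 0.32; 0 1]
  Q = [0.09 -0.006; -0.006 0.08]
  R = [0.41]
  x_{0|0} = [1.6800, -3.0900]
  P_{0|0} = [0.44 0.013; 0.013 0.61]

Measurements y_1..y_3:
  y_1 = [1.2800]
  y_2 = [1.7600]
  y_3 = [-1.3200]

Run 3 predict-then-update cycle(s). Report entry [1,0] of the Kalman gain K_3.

step 1: x^-=[0.6912, -3.0900]  P^-=[0.6008 0.2022; 0.2022 0.6900]  H_jac=[0.3082 0.0689]  S=[0.4789]  K=[0.4157; 0.2294]  nu=[2.6307]  x^+=[1.7848, -2.4864]  P^+=[0.5180 0.1565; 0.1565 0.6648]
step 2: x^-=[0.9892, -2.4864]  P^-=[0.7763 0.3632; 0.3632 0.7448]  H_jac=[0.3472 0.1381]  S=[0.5527]  K=[0.5785; 0.4144]  nu=[2.9522]  x^+=[2.6971, -1.2630]  P^+=[0.5913 0.2308; 0.2308 0.6499]
step 3: x^-=[2.2929, -1.2630]  P^-=[0.8955 0.4327; 0.4327 0.7299]  H_jac=[0.1843 0.3346]  S=[0.5755]  K=[0.5384; 0.5629]  nu=[-0.8165]  x^+=[1.8533, -1.7227]  P^+=[0.7287 0.2583; 0.2583 0.5475]

K[1,0] = 0.5629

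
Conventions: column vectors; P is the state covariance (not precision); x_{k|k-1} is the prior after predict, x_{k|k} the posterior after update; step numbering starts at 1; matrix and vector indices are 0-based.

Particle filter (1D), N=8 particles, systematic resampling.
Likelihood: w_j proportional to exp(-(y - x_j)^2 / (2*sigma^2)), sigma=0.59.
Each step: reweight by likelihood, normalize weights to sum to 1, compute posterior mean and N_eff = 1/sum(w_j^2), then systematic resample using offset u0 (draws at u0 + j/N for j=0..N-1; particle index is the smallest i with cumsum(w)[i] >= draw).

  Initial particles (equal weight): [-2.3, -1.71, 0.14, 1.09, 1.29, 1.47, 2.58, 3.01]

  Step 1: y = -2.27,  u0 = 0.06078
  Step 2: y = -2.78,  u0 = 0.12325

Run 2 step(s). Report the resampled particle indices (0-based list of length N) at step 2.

resampled_idx = [0, 1, 2, 2, 3, 4, 5, 7]

step 1: w=[0.6103, 0.3895, 0.0001, 0.0000, 0.0000, 0.0000, 0.0000, 0.0000]  mean=-2.0698  Neff=1.9075  idx=[0, 0, 0, 0, 0, 1, 1, 1]
step 2: w=[0.1722, 0.1722, 0.1722, 0.1722, 0.1722, 0.0463, 0.0463, 0.0463]  mean=-2.2180  Neff=6.4630  idx=[0, 1, 2, 2, 3, 4, 5, 7]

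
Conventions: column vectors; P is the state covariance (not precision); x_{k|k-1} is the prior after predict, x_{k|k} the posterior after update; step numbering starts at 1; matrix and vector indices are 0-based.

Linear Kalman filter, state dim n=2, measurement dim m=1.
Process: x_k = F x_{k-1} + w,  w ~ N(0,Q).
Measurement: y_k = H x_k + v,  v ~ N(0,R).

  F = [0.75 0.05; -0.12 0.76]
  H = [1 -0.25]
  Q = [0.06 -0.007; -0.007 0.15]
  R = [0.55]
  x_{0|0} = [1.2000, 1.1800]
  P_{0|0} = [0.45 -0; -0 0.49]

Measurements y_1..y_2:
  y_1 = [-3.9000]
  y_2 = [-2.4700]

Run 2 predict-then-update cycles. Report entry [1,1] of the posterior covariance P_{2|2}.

step 1: x^-=[0.9590, 0.7528]  P^-=[0.3144 -0.0289; -0.0289 0.4395]  S=[0.9063]  K=[0.3548; -0.1531]  nu=[-4.6708]  x^+=[-0.6984, 1.4679]  P^+=[0.2002 0.0204; 0.0204 0.4183]
step 2: x^-=[-0.4504, 1.1994]  P^-=[0.1752 0.0024; 0.0024 0.3908]  S=[0.7485]  K=[0.2333; -0.1274]  nu=[-1.7198]  x^+=[-0.8516, 1.4185]  P^+=[0.1345 0.0246; 0.0246 0.3786]

P_post[1,1] = 0.3786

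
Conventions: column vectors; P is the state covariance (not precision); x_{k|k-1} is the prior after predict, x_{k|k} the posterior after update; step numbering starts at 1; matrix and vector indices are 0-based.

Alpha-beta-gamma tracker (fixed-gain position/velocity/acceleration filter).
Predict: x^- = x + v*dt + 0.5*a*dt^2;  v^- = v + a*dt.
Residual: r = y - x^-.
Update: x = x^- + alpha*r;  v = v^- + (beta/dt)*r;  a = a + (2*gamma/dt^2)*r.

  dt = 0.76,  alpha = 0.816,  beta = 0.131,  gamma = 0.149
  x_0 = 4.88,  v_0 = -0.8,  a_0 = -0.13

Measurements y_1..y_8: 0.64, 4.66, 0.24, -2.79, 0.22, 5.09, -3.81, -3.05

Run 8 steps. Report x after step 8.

x_post = -2.5833

step 1: x_pred=4.2345  r=-3.5945  x^+=1.3014  v^+=-1.5184  a^+=-1.9845
step 2: x_pred=-0.4257  r=5.0857  x^+=3.7242  v^+=-2.1500  a^+=0.6394
step 3: x_pred=2.2749  r=-2.0349  x^+=0.6144  v^+=-2.0148  a^+=-0.4105
step 4: x_pred=-1.0354  r=-1.7546  x^+=-2.4671  v^+=-2.6292  a^+=-1.3158
step 5: x_pred=-4.8453  r=5.0653  x^+=-0.7120  v^+=-2.7561  a^+=1.2976
step 6: x_pred=-2.4319  r=7.5219  x^+=3.7060  v^+=-0.4734  a^+=5.1784
step 7: x_pred=4.8417  r=-8.6517  x^+=-2.2181  v^+=1.9709  a^+=0.7147
step 8: x_pred=-0.5138  r=-2.5362  x^+=-2.5833  v^+=2.0769  a^+=-0.5938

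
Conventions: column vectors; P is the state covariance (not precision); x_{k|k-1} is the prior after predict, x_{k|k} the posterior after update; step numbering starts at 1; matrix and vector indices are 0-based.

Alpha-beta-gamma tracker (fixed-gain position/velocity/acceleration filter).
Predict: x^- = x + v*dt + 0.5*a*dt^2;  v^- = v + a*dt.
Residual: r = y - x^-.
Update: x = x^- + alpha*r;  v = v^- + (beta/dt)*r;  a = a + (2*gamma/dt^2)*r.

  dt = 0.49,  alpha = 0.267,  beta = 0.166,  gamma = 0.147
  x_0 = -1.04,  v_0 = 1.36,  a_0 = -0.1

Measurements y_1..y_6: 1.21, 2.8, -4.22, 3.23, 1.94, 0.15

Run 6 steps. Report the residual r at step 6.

step 1: x_pred=-0.3856  r=1.5956  x^+=0.0404  v^+=1.8516  a^+=1.8538
step 2: x_pred=1.1702  r=1.6298  x^+=1.6054  v^+=3.3120  a^+=3.8494
step 3: x_pred=3.6904  r=-7.9104  x^+=1.5783  v^+=2.5184  a^+=-5.8368
step 4: x_pred=2.1116  r=1.1184  x^+=2.4102  v^+=0.0373  a^+=-4.4674
step 5: x_pred=1.8922  r=0.0478  x^+=1.9050  v^+=-2.1355  a^+=-4.4088
step 6: x_pred=0.3293  r=-0.1793  x^+=0.2814  v^+=-4.3566  a^+=-4.6283

resid = -0.1793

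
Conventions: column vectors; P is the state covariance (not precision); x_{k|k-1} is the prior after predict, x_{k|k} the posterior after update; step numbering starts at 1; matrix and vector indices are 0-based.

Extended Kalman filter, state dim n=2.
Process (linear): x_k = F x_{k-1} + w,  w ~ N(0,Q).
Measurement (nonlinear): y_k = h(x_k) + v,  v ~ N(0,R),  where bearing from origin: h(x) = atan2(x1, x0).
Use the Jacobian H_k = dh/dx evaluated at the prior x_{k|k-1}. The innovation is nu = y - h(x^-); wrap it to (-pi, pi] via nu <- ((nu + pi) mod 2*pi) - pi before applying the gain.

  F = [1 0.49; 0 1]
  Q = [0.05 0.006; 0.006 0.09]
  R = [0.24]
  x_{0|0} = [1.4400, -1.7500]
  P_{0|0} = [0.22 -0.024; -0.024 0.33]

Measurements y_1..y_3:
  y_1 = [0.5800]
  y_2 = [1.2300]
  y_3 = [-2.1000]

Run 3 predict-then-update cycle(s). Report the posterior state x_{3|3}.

step 1: x^-=[0.5825, -1.7500]  P^-=[0.3257 0.1437; 0.1437 0.4200]  H_jac=[0.5144 0.1712]  S=[0.3638]  K=[0.5282; 0.4009]  nu=[1.8295]  x^+=[1.5488, -1.0166]  P^+=[0.2242 0.0667; 0.0667 0.3615]
step 2: x^-=[1.0506, -1.0166]  P^-=[0.4264 0.2498; 0.2498 0.4515]  H_jac=[0.4757 0.4915]  S=[0.5624]  K=[0.5790; 0.6060]  nu=[1.9990]  x^+=[2.2080, 0.1946]  P^+=[0.2378 0.0525; 0.0525 0.2450]
step 3: x^-=[2.3033, 0.1946]  P^-=[0.3982 0.1786; 0.1786 0.3350]  H_jac=[-0.0364 0.4311]  S=[0.2972]  K=[0.2103; 0.4641]  nu=[-2.1843]  x^+=[1.8441, -0.8191]  P^+=[0.3850 0.1496; 0.1496 0.2710]

x_post = [1.8441, -0.8191]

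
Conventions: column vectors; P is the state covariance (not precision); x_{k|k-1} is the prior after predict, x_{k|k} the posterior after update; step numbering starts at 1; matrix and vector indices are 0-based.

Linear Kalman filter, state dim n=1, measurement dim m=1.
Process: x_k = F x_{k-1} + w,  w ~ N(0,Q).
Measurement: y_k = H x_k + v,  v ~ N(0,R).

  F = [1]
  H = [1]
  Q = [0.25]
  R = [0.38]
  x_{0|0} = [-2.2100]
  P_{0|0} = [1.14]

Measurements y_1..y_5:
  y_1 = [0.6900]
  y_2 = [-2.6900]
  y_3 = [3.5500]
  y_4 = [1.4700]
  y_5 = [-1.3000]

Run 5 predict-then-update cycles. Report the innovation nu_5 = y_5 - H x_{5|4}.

innov = [-2.6827]

step 1: x^-=[-2.2100]  P^-=[1.3900]  S=[1.7700]  K=[0.7853]  nu=[2.9000]  x^+=[0.0674]  P^+=[0.2984]
step 2: x^-=[0.0674]  P^-=[0.5484]  S=[0.9284]  K=[0.5907]  nu=[-2.7574]  x^+=[-1.5614]  P^+=[0.2245]
step 3: x^-=[-1.5614]  P^-=[0.4745]  S=[0.8545]  K=[0.5553]  nu=[5.1114]  x^+=[1.2768]  P^+=[0.2110]
step 4: x^-=[1.2768]  P^-=[0.4610]  S=[0.8410]  K=[0.5482]  nu=[0.1932]  x^+=[1.3827]  P^+=[0.2083]
step 5: x^-=[1.3827]  P^-=[0.4583]  S=[0.8383]  K=[0.5467]  nu=[-2.6827]  x^+=[-0.0839]  P^+=[0.2077]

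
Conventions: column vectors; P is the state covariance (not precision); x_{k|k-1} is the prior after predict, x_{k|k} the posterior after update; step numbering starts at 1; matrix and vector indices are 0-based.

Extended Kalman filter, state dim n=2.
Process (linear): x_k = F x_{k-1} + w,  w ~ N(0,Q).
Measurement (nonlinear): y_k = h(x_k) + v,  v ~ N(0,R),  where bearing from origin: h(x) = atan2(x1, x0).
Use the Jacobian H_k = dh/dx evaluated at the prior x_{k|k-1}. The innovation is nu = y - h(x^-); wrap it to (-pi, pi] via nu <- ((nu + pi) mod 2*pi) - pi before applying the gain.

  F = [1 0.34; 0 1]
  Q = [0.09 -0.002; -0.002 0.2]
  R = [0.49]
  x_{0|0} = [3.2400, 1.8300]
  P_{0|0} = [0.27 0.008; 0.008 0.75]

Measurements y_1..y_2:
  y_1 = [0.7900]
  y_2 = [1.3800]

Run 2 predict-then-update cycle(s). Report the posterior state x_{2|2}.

step 1: x^-=[3.8622, 1.8300]  P^-=[0.4521 0.2610; 0.2610 0.9500]  H_jac=[-0.1002 0.2114]  S=[0.5260]  K=[0.0188; 0.3322]  nu=[0.3475]  x^+=[3.8687, 1.9454]  P^+=[0.4520 0.2577; 0.2577 0.8920]
step 2: x^-=[4.5302, 1.9454]  P^-=[0.8203 0.5590; 0.5590 1.0920]  H_jac=[-0.0800 0.1864]  S=[0.5165]  K=[0.0746; 0.3074]  nu=[0.9744]  x^+=[4.6029, 2.2450]  P^+=[0.8174 0.5471; 0.5471 1.0431]

x_post = [4.6029, 2.2450]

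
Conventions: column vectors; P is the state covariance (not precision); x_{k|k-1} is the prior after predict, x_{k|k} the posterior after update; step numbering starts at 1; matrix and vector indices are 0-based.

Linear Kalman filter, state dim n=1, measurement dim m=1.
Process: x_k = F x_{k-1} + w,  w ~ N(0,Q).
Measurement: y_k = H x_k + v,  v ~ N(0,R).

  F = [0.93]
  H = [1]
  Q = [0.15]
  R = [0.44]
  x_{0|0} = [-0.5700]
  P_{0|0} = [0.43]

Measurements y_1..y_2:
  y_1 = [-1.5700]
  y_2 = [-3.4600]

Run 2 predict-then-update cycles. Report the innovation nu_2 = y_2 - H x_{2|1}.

step 1: x^-=[-0.5301]  P^-=[0.5219]  S=[0.9619]  K=[0.5426]  nu=[-1.0399]  x^+=[-1.0943]  P^+=[0.2387]
step 2: x^-=[-1.0177]  P^-=[0.3565]  S=[0.7965]  K=[0.4476]  nu=[-2.4423]  x^+=[-2.1108]  P^+=[0.1969]

innov = [-2.4423]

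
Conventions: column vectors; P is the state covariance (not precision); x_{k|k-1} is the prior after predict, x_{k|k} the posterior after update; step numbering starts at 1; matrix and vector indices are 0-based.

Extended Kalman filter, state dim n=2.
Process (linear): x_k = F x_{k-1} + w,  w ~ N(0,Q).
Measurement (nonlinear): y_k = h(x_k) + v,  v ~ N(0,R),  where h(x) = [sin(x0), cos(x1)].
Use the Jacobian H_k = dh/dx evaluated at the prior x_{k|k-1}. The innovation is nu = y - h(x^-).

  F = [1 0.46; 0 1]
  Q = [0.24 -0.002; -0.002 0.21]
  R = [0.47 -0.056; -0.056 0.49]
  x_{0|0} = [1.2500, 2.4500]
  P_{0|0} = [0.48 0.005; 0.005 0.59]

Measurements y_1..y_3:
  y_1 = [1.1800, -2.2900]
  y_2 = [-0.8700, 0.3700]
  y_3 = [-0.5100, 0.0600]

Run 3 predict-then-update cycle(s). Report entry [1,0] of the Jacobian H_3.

step 1: x^-=[2.3770, 2.4500]  P^-=[0.8494 0.2744; 0.2744 0.8000]  H_jac=[-0.7217 0.0000; 0.0000 -0.6378]  S=[0.9124 0.0703; 0.0703 0.8154]  K=[-0.6597 -0.1578; -0.1700 -0.6111]  nu=[0.4878, -1.5198]  x^+=[2.2950, 3.2958]  P^+=[0.4174 0.0633; 0.0633 0.4546]
step 2: x^-=[3.8110, 3.2958]  P^-=[0.8118 0.2704; 0.2704 0.6646]  H_jac=[-0.7842 0.0000; 0.0000 0.1536]  S=[0.9692 -0.0886; -0.0886 0.5057]  K=[-0.6599 -0.0335; -0.2036 0.1662]  nu=[-0.2495, 1.3581]  x^+=[3.9302, 3.5723]  P^+=[0.3931 0.1339; 0.1339 0.6044]
step 3: x^-=[5.5735, 3.5723]  P^-=[0.8842 0.4099; 0.4099 0.8144]  H_jac=[0.7585 0.0000; 0.0000 0.4175]  S=[0.9787 0.0738; 0.0738 0.6320]  K=[0.6707 0.1925; 0.2796 0.5054]  nu=[0.1416, 0.9687]  x^+=[5.8549, 4.1014]  P^+=[0.4014 0.1359; 0.1359 0.5557]

H_jac[1,0] = 0.0000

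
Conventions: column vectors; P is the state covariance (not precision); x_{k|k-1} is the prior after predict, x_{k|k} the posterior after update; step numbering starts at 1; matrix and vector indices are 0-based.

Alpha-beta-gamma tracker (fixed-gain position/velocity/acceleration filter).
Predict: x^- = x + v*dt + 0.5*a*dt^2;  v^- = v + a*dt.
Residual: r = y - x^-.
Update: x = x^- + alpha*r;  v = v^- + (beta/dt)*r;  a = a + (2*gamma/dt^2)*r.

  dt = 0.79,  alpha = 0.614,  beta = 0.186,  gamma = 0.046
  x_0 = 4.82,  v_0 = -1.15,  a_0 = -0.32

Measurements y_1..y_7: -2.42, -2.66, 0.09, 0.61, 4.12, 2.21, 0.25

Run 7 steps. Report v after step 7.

v_post = 1.7895

step 1: x_pred=3.8116  r=-6.2316  x^+=-0.0146  v^+=-2.8700  a^+=-1.2386
step 2: x_pred=-2.6684  r=0.0084  x^+=-2.6632  v^+=-3.8465  a^+=-1.2374
step 3: x_pred=-6.0881  r=6.1781  x^+=-2.2948  v^+=-3.3695  a^+=-0.3267
step 4: x_pred=-5.0586  r=5.6686  x^+=-1.5781  v^+=-2.2929  a^+=0.5090
step 5: x_pred=-3.2306  r=7.3506  x^+=1.2827  v^+=-0.1602  a^+=1.5925
step 6: x_pred=1.6531  r=0.5569  x^+=1.9950  v^+=1.2291  a^+=1.6746
step 7: x_pred=3.4886  r=-3.2386  x^+=1.5001  v^+=1.7895  a^+=1.1972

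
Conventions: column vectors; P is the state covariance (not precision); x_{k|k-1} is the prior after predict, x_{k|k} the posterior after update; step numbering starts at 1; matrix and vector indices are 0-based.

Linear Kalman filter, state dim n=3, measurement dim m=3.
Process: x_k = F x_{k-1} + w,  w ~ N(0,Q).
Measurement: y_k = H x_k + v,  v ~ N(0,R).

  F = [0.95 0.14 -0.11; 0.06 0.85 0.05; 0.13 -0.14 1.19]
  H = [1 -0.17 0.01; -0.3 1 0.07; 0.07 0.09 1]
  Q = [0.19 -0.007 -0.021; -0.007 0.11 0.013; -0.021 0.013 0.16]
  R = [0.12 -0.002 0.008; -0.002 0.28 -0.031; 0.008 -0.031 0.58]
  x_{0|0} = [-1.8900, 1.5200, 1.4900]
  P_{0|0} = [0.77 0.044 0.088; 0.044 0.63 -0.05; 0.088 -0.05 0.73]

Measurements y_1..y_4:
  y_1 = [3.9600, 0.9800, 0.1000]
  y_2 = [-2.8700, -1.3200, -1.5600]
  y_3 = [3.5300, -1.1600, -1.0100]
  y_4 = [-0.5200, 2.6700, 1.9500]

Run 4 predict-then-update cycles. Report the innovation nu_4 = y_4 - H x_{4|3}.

innov = [-2.7496, 3.4725, 2.9692]

step 1: x^-=[-1.7466, 1.2531, 1.3146]  P^-=[0.9010 0.1517 0.0503; 0.1517 0.5705 -0.0514; 0.0503 -0.0514 1.2614]  S=[0.9872 -0.2055 0.1458; -0.2055 0.8375 0.0297; 0.1458 0.0297 1.8501]  K=[0.9053 0.0849 -0.0041; 0.1978 0.6719 -0.0207; -0.0295 -0.0054 0.6836]  nu=[5.9065, -0.8891, -1.2051]  x^+=[3.5301, 1.8489, 0.3211]  P^+=[0.1185 0.0584 -0.0113; 0.0584 0.2097 -0.0542; -0.0113 -0.0542 0.4021]
step 2: x^-=[3.5771, 1.7994, 0.5822]  P^-=[0.3255 0.0744 -0.0923; 0.0744 0.2642 -0.0365; -0.0923 -0.0365 0.7479]  S=[0.4262 -0.0720 -0.0462; -0.0720 0.5313 0.0321; -0.0462 0.0321 1.3131]  K=[0.7370 0.0453 -0.0230; 0.1465 0.4711 -0.0120; -0.1186 0.0324 0.5572]  nu=[-6.1470, -2.0871, -2.5545]  x^+=[-0.9891, -0.0537, -0.1794]  P^+=[0.0955 0.0419 -0.0193; 0.0419 0.1471 -0.0366; -0.0193 -0.0366 0.3259]
step 3: x^-=[-0.9275, -0.1140, -0.3346]  P^-=[0.2993 0.0507 -0.0878; 0.0507 0.2185 -0.0183; -0.0878 -0.0183 0.6307]  S=[0.4068 -0.0810 -0.0489; -0.0810 0.4992 0.0361; -0.0489 0.0361 1.1989]  K=[0.7151 0.0272 -0.0236; 0.1169 0.4239 -0.0040; -0.1215 0.0476 0.5131]  nu=[4.4414, -1.3008, -0.6002]  x^+=[2.2274, -0.1437, -1.2442]  P^+=[0.0918 0.0358 -0.0185; 0.0358 0.1313 -0.0288; -0.0185 -0.0288 0.2991]
step 4: x^-=[2.2327, -0.0507, -1.1709]  P^-=[0.2933 0.0431 -0.0813; 0.0431 0.2070 -0.0109; -0.0813 -0.0109 0.5902]  S=[0.4031 -0.0849 -0.0449; -0.0849 0.4924 0.0377; -0.0449 0.0377 1.1605]  K=[0.7095 0.0213 -0.0223; 0.1060 0.4110 0.0000; -0.1160 0.0534 0.4966]  nu=[-2.7496, 3.4725, 2.9692]  x^+=[0.2899, 1.0851, 0.8078]  P^+=[0.0908 0.0337 -0.0173; 0.0337 0.1268 -0.0256; -0.0173 -0.0256 0.2890]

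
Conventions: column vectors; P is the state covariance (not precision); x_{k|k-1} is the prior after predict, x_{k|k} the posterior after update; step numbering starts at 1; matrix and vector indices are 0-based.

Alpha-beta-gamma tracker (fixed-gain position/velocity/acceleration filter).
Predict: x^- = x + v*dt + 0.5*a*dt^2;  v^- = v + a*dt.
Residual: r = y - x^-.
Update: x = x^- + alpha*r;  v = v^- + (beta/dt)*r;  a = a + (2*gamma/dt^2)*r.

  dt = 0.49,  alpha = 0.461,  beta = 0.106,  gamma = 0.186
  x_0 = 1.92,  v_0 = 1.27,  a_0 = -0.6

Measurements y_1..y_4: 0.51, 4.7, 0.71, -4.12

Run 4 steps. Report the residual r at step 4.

resid = -5.6357

step 1: x_pred=2.4703  r=-1.9603  x^+=1.5666  v^+=0.5519  a^+=-3.6372
step 2: x_pred=1.4004  r=3.2996  x^+=2.9215  v^+=-0.5165  a^+=1.4751
step 3: x_pred=2.8455  r=-2.1355  x^+=1.8610  v^+=-0.2556  a^+=-1.8336
step 4: x_pred=1.5157  r=-5.6357  x^+=-1.0824  v^+=-2.3732  a^+=-10.5652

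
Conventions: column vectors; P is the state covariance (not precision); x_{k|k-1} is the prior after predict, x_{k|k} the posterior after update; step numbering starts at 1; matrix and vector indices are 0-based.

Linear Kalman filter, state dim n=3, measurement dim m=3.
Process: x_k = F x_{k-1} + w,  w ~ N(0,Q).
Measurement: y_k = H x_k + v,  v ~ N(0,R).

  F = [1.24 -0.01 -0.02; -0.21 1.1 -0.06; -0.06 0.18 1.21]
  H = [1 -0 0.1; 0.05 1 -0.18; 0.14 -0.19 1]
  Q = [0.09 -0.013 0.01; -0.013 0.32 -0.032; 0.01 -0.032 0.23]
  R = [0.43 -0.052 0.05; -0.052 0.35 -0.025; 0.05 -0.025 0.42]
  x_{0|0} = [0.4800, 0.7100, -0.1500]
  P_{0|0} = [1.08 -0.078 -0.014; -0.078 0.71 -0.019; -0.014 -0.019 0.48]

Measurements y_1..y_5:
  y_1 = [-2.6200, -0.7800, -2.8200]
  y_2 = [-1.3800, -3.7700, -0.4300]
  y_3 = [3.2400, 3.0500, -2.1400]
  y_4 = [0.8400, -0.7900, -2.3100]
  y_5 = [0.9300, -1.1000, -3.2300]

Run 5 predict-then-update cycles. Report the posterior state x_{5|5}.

step 1: x^-=[0.5911, 0.6892, -0.0825]  P^-=[1.7535 -0.4066 -0.1214; -0.4066 1.2666 0.0739; -0.1214 0.0739 0.9551]  S=[2.1688 -0.3595 0.3437; -0.3595 1.5869 -0.4050; 0.3437 -0.4050 1.4148]  K=[0.8092 -0.0191 -0.0598; -0.0674 0.7827 0.0823; -0.1089 0.0897 0.7053]  nu=[-3.2029, -1.5136, -2.6893]  x^+=[-1.8110, -0.5011, -1.7664]  P^+=[0.3507 -0.0733 -0.0472; -0.0733 0.2930 0.0776; -0.0472 0.0776 0.3099]
step 2: x^-=[-2.2052, -0.0649, -2.1189]  P^-=[0.6336 -0.2057 -0.1126; -0.2057 0.7136 0.1298; -0.1126 0.1298 0.7367]  S=[1.0484 -0.2066 0.1348; -0.2066 1.0238 -0.1842; 0.1348 -0.1842 1.1250]  K=[0.5936 -0.0420 -0.0645; -0.0635 0.6668 0.0860; -0.1030 0.0871 0.6455]  nu=[1.0371, -3.9762, 1.9853]  x^+=[-1.5507, -2.6114, -1.2904]  P^+=[0.2587 -0.0650 -0.0449; -0.0650 0.2509 0.0731; -0.0449 0.0731 0.2840]
step 3: x^-=[-1.8710, -2.4694, -1.9384]  P^-=[0.4918 -0.1700 -0.0997; -0.1700 0.6553 0.1148; -0.0997 0.1148 0.6946]  S=[0.9088 -0.1809 0.1173; -0.1809 0.9725 -0.1770; 0.1173 -0.1770 1.0854]  K=[0.5296 -0.0440 -0.0631; -0.0558 0.6482 0.0809; -0.0986 0.0808 0.6308]  nu=[5.3048, 5.2641, -0.4088]  x^+=[0.7325, 0.6138, -2.2941]  P^+=[0.2311 -0.0606 -0.0428; -0.0606 0.2433 0.0697; -0.0428 0.0697 0.2772]
step 4: x^-=[0.9481, 0.6590, -2.7093]  P^-=[0.4492 -0.1568 -0.0933; -0.1568 0.6433 0.1080; -0.0933 0.1080 0.6825]  S=[0.8673 -0.1715 0.1143; -0.1715 0.9637 -0.1780; 0.1143 -0.1780 1.0757]  K=[0.5067 -0.0432 -0.0615; -0.0512 0.6446 0.0785; -0.0959 0.0784 0.6264]  nu=[0.1629, -1.9840, 0.3918]  x^+=[1.0922, -0.5976, -2.6351]  P^+=[0.2212 -0.0585 -0.0415; -0.0585 0.2416 0.0684; -0.0415 0.0684 0.2751]
step 5: x^-=[1.4130, -0.7287, -3.3615]  P^-=[0.4338 -0.1513 -0.0900; -0.1513 0.6400 0.1054; -0.0900 0.1054 0.6785]  S=[0.8526 -0.1676 0.1140; -0.1676 0.9616 -0.1787; 0.1140 -0.1787 1.0729]  K=[0.4980 -0.0424 -0.0605; -0.0490 0.6438 0.0776; -0.0944 0.0776 0.6249]  nu=[-0.1468, -1.0471, -0.2047]  x^+=[1.3967, -1.4115, -3.5568]  P^+=[0.2174 -0.0574 -0.0408; -0.0574 0.2410 0.0679; -0.0408 0.0679 0.2744]

x_post = [1.3967, -1.4115, -3.5568]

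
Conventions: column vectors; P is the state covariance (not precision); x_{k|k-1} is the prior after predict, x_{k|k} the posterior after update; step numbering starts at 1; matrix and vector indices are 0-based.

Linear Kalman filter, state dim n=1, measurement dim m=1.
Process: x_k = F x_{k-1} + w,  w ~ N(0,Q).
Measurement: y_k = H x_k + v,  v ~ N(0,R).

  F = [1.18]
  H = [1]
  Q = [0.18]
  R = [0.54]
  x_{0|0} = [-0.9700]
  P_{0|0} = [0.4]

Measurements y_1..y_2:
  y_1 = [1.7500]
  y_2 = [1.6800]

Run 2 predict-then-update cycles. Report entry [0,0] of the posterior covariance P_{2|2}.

P_post[0,0] = 0.2873

step 1: x^-=[-1.1446]  P^-=[0.7370]  S=[1.2770]  K=[0.5771]  nu=[2.8946]  x^+=[0.5259]  P^+=[0.3116]
step 2: x^-=[0.6206]  P^-=[0.6139]  S=[1.1539]  K=[0.5320]  nu=[1.0594]  x^+=[1.1842]  P^+=[0.2873]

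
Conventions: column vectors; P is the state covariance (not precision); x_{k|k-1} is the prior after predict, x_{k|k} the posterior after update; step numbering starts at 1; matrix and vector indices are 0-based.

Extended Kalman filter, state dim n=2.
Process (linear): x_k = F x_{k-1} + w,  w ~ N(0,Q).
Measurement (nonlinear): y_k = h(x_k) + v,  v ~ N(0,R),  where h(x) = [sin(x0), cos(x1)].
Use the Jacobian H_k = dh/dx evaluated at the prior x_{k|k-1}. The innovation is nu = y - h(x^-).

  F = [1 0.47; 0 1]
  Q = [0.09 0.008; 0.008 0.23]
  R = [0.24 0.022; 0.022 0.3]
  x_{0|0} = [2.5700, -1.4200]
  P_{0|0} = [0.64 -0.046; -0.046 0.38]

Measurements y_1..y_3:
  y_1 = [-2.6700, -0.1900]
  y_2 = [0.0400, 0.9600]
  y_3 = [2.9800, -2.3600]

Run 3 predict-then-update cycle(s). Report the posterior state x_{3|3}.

step 1: x^-=[1.9026, -1.4200]  P^-=[0.7707 0.1406; 0.1406 0.6100]  H_jac=[-0.3257 0.0000; 0.0000 0.9887]  S=[0.3218 -0.0233; -0.0233 0.8962]  K=[-0.7704 0.1351; -0.0938 0.6705]  nu=[-3.6155, -0.3402]  x^+=[4.6421, -1.3089]  P^+=[0.5585 0.0238; 0.0238 0.2014]
step 2: x^-=[4.0269, -1.3089]  P^-=[0.7154 0.1265; 0.1265 0.4314]  H_jac=[-0.6330 0.0000; 0.0000 0.9659]  S=[0.5267 -0.0553; -0.0553 0.7024]  K=[-0.8486 0.1071; -0.0905 0.5860]  nu=[0.8141, 0.7011]  x^+=[3.4111, -0.9717]  P^+=[0.3180 0.0139; 0.0139 0.1800]
step 3: x^-=[2.9544, -0.9717]  P^-=[0.4609 0.1065; 0.1065 0.4100]  H_jac=[-0.9825 0.0000; 0.0000 0.8258]  S=[0.6849 -0.0644; -0.0644 0.5796]  K=[-0.6537 0.0791; -0.0989 0.5731]  nu=[2.7939, -2.9239]  x^+=[0.8968, -2.9237]  P^+=[0.1579 0.0113; 0.0113 0.2056]

x_post = [0.8968, -2.9237]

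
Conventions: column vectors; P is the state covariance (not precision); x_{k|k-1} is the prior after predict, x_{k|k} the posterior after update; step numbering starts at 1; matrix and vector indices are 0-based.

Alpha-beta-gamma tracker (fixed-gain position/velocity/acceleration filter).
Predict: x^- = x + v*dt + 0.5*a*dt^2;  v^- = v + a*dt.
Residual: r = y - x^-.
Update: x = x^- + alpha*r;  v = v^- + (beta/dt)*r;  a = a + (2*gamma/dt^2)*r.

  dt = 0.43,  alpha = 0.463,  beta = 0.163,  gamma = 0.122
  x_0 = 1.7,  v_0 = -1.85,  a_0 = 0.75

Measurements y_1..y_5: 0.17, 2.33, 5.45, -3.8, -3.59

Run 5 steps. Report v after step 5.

step 1: x_pred=0.9738  r=-0.8038  x^+=0.6017  v^+=-1.8322  a^+=-0.3108
step 2: x_pred=-0.2149  r=2.5449  x^+=0.9634  v^+=-1.0011  a^+=3.0476
step 3: x_pred=0.8146  r=4.6354  x^+=2.9608  v^+=2.0664  a^+=9.1646
step 4: x_pred=4.6966  r=-8.4966  x^+=0.7627  v^+=2.7864  a^+=-2.0479
step 5: x_pred=1.7715  r=-5.3615  x^+=-0.7109  v^+=-0.1266  a^+=-9.1231

v_post = -0.1266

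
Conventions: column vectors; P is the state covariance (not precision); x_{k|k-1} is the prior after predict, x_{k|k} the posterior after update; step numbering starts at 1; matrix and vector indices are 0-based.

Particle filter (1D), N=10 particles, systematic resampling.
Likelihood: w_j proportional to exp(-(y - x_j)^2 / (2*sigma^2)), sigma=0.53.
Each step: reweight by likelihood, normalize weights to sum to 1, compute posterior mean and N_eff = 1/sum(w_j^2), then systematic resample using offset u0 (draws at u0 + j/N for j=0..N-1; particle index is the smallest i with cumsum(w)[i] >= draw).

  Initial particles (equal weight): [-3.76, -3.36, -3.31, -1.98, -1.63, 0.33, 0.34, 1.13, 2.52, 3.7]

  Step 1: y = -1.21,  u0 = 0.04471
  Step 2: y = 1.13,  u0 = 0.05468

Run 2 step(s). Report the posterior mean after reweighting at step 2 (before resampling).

post_mean = -1.6338

step 1: w=[0.0000, 0.0002, 0.0004, 0.3142, 0.6594, 0.0132, 0.0125, 0.0001, 0.0000, 0.0000]  mean=-1.6902  Neff=1.8733  idx=[3, 3, 3, 4, 4, 4, 4, 4, 4, 4]
step 2: w=[0.0036, 0.0036, 0.0036, 0.1413, 0.1413, 0.1413, 0.1413, 0.1413, 0.1413, 0.1413]  mean=-1.6338  Neff=7.1537  idx=[3, 4, 4, 5, 6, 6, 7, 8, 8, 9]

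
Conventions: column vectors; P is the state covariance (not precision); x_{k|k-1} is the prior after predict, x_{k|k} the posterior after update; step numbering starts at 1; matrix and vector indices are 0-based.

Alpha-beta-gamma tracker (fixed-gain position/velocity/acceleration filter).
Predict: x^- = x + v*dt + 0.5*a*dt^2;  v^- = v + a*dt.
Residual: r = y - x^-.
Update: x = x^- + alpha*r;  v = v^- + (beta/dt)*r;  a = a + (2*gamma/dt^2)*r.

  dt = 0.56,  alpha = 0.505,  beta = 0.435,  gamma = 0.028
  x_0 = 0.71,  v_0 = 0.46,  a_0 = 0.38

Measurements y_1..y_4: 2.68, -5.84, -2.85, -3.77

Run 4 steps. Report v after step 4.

v_post = -2.8287

step 1: x_pred=1.0272  r=1.6528  x^+=1.8619  v^+=1.9567  a^+=0.6751
step 2: x_pred=3.0635  r=-8.9035  x^+=-1.4328  v^+=-4.5813  a^+=-0.9148
step 3: x_pred=-4.1418  r=1.2918  x^+=-3.4894  v^+=-4.0902  a^+=-0.6841
step 4: x_pred=-5.8872  r=2.1172  x^+=-4.8180  v^+=-2.8287  a^+=-0.3060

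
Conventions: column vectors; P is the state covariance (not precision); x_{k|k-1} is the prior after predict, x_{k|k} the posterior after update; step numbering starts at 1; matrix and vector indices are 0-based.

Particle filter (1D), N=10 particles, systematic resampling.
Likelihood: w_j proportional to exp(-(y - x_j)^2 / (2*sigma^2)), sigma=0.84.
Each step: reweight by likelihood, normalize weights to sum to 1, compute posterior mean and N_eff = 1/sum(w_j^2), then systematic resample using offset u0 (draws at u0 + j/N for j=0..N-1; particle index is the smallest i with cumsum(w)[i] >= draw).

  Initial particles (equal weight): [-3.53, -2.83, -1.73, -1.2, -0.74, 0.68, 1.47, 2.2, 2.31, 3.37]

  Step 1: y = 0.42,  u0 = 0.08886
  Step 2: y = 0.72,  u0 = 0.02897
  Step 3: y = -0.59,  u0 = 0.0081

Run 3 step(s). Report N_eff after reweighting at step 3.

N_eff = 6.5215

step 1: w=[0.0000, 0.0003, 0.0174, 0.0715, 0.1769, 0.4376, 0.2102, 0.0486, 0.0365, 0.0010]  mean=0.5537  Neff=3.6215  idx=[3, 4, 5, 5, 5, 5, 5, 6, 6, 8]
step 2: w=[0.0108, 0.0325, 0.1469, 0.1469, 0.1469, 0.1469, 0.1469, 0.0987, 0.0987, 0.0245]  mean=0.8096  Neff=7.7379  idx=[1, 2, 3, 3, 4, 5, 5, 6, 7, 8]
step 3: w=[0.2969, 0.0962, 0.0962, 0.0962, 0.0962, 0.0962, 0.0962, 0.0962, 0.0149, 0.0149]  mean=0.2820  Neff=6.5215  idx=[0, 0, 0, 1, 2, 3, 4, 5, 6, 7]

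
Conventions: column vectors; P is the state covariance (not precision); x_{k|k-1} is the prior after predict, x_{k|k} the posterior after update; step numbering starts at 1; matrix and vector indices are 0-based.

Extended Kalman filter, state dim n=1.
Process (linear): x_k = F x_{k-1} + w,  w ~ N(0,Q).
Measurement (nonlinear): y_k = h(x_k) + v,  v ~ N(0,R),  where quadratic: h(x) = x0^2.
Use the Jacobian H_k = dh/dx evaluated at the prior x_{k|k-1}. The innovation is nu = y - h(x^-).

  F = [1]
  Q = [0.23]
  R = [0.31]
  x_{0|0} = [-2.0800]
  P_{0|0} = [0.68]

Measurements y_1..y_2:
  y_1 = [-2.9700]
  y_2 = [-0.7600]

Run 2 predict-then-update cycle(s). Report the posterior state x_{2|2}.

step 1: x^-=[-2.0800]  P^-=[0.9100]  H_jac=[-4.1600]  S=[16.0581]  K=[-0.2357]  nu=[-7.2964]  x^+=[-0.3599]  P^+=[0.0176]
step 2: x^-=[-0.3599]  P^-=[0.2476]  H_jac=[-0.7198]  S=[0.4383]  K=[-0.4066]  nu=[-0.8895]  x^+=[0.0018]  P^+=[0.1751]

x_post = [0.0018]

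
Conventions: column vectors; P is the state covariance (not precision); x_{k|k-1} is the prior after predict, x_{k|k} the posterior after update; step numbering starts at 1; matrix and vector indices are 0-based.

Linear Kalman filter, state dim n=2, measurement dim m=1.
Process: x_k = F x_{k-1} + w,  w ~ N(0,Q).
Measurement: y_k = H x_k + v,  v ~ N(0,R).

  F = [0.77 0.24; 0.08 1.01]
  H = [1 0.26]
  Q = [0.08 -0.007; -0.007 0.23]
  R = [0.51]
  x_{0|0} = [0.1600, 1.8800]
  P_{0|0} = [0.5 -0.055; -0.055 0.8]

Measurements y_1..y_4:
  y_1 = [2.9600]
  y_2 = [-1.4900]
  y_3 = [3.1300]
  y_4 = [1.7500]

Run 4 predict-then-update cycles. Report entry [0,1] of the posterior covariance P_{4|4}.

step 1: x^-=[0.5744, 1.9116]  P^-=[0.4022 0.1739; 0.1739 1.0404]  S=[1.0730]  K=[0.4170; 0.4142]  nu=[1.8886]  x^+=[1.3619, 2.6938]  P^+=[0.2156 -0.0114; -0.0114 0.8563]
step 2: x^-=[1.6952, 2.8297]  P^-=[0.2530 0.2048; 0.2048 1.1031]  S=[0.9440]  K=[0.3244; 0.5207]  nu=[-3.9209]  x^+=[0.4234, 0.7880]  P^+=[0.1536 0.0453; 0.0453 0.8471]
step 3: x^-=[0.5151, 0.8297]  P^-=[0.2366 0.2439; 0.2439 1.1024]  S=[0.9480]  K=[0.3165; 0.5597]  nu=[2.3991]  x^+=[1.2745, 2.1724]  P^+=[0.1417 0.0760; 0.0760 0.8055]
step 4: x^-=[1.5028, 2.2961]  P^-=[0.2385 0.2575; 0.2575 1.0649]  S=[0.9544]  K=[0.3200; 0.5600]  nu=[-0.3497]  x^+=[1.3908, 2.1003]  P^+=[0.1407 0.0865; 0.0865 0.7656]

P_post[0,1] = 0.0865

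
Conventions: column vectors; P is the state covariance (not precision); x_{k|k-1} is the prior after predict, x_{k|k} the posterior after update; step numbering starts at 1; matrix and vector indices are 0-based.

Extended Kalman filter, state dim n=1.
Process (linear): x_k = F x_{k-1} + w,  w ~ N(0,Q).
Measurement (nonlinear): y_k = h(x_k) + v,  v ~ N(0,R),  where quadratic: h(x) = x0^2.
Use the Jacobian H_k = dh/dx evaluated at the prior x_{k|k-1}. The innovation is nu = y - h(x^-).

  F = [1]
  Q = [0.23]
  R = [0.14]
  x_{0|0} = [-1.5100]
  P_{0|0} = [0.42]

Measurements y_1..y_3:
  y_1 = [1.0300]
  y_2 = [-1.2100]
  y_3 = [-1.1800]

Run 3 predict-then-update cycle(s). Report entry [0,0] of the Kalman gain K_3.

K[0,0] = -0.3984

step 1: x^-=[-1.5100]  P^-=[0.6500]  H_jac=[-3.0200]  S=[6.0683]  K=[-0.3235]  nu=[-1.2501]  x^+=[-1.1056]  P^+=[0.0150]
step 2: x^-=[-1.1056]  P^-=[0.2450]  H_jac=[-2.2112]  S=[1.3379]  K=[-0.4049]  nu=[-2.4324]  x^+=[-0.1207]  P^+=[0.0256]
step 3: x^-=[-0.1207]  P^-=[0.2556]  H_jac=[-0.2414]  S=[0.1549]  K=[-0.3984]  nu=[-1.1946]  x^+=[0.3552]  P^+=[0.2311]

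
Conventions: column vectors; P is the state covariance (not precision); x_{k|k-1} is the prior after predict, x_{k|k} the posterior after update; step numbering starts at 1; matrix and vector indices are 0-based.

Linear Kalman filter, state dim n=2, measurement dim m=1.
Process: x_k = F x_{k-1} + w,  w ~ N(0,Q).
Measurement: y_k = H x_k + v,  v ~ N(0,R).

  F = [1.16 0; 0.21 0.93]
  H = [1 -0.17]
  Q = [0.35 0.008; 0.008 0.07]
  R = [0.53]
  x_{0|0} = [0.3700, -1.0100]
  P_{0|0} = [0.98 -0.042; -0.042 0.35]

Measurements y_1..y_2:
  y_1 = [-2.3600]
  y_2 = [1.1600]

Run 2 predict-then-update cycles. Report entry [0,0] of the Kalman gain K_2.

step 1: x^-=[0.4292, -0.8616]  P^-=[1.6687 0.2014; 0.2014 0.3995]  S=[2.1418]  K=[0.7631; 0.0623]  nu=[-2.9357]  x^+=[-1.8111, -1.0446]  P^+=[0.4214 0.0995; 0.0995 0.3912]
step 2: x^-=[-2.1009, -1.3518]  P^-=[0.9170 0.2180; 0.2180 0.4658]  S=[1.3863]  K=[0.6347; 0.1002]  nu=[3.0311]  x^+=[-0.1770, -1.0482]  P^+=[0.3585 0.1299; 0.1299 0.4519]

K[0,0] = 0.6347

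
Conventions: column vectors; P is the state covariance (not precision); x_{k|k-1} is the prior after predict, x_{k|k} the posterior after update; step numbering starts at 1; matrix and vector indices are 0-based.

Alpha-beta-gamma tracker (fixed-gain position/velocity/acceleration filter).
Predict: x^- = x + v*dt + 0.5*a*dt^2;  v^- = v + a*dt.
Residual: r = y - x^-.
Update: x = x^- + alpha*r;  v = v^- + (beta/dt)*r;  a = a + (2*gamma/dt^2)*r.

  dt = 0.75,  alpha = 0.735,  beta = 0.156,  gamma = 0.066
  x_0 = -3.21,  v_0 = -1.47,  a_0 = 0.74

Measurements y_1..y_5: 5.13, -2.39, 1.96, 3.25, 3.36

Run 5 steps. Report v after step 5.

v_post = 4.1433

step 1: x_pred=-4.1044  r=9.2344  x^+=2.6829  v^+=1.0057  a^+=2.9070
step 2: x_pred=4.2548  r=-6.6448  x^+=-0.6291  v^+=1.8039  a^+=1.3477
step 3: x_pred=1.1028  r=0.8572  x^+=1.7328  v^+=2.9929  a^+=1.5488
step 4: x_pred=4.4132  r=-1.1632  x^+=3.5582  v^+=3.9126  a^+=1.2759
step 5: x_pred=6.8516  r=-3.4916  x^+=4.2853  v^+=4.1433  a^+=0.4565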